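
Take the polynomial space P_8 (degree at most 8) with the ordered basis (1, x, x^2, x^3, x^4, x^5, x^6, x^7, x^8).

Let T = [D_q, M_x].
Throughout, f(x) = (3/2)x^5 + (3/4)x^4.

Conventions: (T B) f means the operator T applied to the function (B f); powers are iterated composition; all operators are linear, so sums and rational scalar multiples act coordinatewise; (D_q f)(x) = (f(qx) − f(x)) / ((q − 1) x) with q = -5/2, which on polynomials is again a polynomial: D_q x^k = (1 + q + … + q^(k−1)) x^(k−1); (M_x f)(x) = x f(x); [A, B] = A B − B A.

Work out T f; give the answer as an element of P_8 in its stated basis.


M_x f = (3/2)x^6 + (3/4)x^5
D_q M_x f = -(6669/64)x^5 + (1353/64)x^4
D_q f = (1353/32)x^4 - (261/32)x^3
M_x D_q f = (1353/32)x^5 - (261/32)x^4
[D_q, M_x] f = -(9375/64)x^5 + (1875/64)x^4

the image equals g(x) = -(9375/64)x^5 + (1875/64)x^4


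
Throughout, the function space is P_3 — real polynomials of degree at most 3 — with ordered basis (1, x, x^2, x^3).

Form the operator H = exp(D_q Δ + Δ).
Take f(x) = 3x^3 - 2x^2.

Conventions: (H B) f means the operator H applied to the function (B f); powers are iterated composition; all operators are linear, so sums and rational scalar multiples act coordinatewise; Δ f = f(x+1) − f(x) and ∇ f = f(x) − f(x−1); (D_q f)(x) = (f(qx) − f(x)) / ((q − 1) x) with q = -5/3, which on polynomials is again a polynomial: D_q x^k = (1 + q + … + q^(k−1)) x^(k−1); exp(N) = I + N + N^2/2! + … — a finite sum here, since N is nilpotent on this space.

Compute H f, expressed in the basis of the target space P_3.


order-1 term: 9x^2 - x + 6
order-2 term: 9x + 13
order-3 term: 3
the series for exp(D_q Δ + Δ) f terminates at order 3
exp(D_q Δ + Δ) f = 3x^3 + 7x^2 + 8x + 22

the image equals g(x) = 3x^3 + 7x^2 + 8x + 22


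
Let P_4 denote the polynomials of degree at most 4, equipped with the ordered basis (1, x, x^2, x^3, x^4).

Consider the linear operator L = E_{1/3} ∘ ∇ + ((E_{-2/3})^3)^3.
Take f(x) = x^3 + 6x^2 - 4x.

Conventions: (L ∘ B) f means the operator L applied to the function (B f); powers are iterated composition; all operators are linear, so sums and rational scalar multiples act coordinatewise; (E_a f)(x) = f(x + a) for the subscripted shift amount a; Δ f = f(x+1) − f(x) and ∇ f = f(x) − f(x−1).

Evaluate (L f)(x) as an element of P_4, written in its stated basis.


∇ f = 3x^2 + 9x - 9
E_{1/3} ∇ f = 3x^2 + 11x - 17/3
E_{-2/3} f = x^3 + 4x^2 - (32/3)x + 136/27
E_{-2/3} E_{-2/3} f = x^3 + 2x^2 - (44/3)x + 368/27
E_{-2/3} E_{-2/3} E_{-2/3} f = x^3 - 16x + 24
E_{-2/3} (E_{-2/3})^3 f = x^3 - 2x^2 - (44/3)x + 928/27
E_{-2/3} E_{-2/3} (E_{-2/3})^3 f = x^3 - 4x^2 - (32/3)x + 1160/27
E_{-2/3} E_{-2/3} E_{-2/3} (E_{-2/3})^3 f = x^3 - 6x^2 - 4x + 48
E_{-2/3} (E_{-2/3})^3 (E_{-2/3})^3 f = x^3 - 8x^2 + (16/3)x + 1288/27
E_{-2/3} E_{-2/3} (E_{-2/3})^3 (E_{-2/3})^3 f = x^3 - 10x^2 + (52/3)x + 1088/27
E_{-2/3} E_{-2/3} E_{-2/3} (E_{-2/3})^3 (E_{-2/3})^3 f = x^3 - 12x^2 + 32x + 24
(E_{1/3} ∘ ∇ + ((E_{-2/3})^3)^3) f = x^3 - 9x^2 + 43x + 55/3

g(x) = x^3 - 9x^2 + 43x + 55/3


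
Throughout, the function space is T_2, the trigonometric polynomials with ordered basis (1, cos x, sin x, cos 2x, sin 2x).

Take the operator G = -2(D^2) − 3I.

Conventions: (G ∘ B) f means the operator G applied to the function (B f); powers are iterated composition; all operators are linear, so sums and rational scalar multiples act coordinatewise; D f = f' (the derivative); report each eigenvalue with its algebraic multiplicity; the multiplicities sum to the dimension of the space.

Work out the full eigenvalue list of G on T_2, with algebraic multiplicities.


image of 1: -3
image of cos x: -cos x
image of sin x: -sin x
image of cos 2x: 5cos 2x
image of sin 2x: 5sin 2x
the matrix is diagonal; its diagonal is (-3, -1, -1, 5, 5)
for a triangular matrix the eigenvalues are the diagonal entries, with algebraic multiplicity their repetition count

λ = -3 (multiplicity 1), λ = -1 (multiplicity 2), λ = 5 (multiplicity 2)


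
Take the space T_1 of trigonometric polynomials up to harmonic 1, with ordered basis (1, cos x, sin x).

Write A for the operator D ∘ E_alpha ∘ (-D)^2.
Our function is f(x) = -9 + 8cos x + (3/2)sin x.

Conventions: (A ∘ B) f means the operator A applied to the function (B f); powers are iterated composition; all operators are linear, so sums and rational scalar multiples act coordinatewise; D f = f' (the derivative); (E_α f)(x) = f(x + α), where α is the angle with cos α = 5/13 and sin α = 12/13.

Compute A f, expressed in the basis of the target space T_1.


D f = (3/2)cos x - 8sin x
(-D) f = -(3/2)cos x + 8sin x
D (-D) f = 8cos x + (3/2)sin x
(-D) (-D) f = -8cos x - (3/2)sin x
E_alpha (-D)^2 f = -(58/13)cos x + (177/26)sin x
D E_alpha (-D)^2 f = (177/26)cos x + (58/13)sin x

g(x) = (177/26)cos x + (58/13)sin x


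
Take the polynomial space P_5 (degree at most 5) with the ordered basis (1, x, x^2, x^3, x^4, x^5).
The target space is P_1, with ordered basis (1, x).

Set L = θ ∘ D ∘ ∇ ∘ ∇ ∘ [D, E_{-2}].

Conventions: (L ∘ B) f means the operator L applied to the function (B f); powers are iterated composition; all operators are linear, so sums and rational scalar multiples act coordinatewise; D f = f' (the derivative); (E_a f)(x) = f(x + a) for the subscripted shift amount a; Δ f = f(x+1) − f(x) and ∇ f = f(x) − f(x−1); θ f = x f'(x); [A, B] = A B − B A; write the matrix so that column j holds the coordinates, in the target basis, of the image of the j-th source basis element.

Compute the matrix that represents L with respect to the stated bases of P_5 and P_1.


the matrix is [[0, 0, 0, 0, 0, 0]; [0, 0, 0, 0, 0, 0]] (rows listed top to bottom)

image of 1: 0
image of x: 0
image of x^2: 0
image of x^3: 0
image of x^4: 0
image of x^5: 0
each image's coordinates form column j of the matrix


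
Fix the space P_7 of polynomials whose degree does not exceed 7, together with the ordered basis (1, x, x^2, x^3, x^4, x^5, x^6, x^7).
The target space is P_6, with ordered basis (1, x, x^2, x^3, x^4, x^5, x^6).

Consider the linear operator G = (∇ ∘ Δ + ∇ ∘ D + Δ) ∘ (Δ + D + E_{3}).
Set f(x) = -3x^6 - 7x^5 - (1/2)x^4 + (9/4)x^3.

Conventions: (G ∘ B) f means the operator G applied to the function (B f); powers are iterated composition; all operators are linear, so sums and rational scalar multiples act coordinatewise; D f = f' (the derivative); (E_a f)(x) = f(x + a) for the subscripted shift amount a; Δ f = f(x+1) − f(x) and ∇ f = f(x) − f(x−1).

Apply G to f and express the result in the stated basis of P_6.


Δ f = -18x^5 - 80x^4 - 132x^3 - (445/4)x^2 - (193/4)x - 33/4
D f = -18x^5 - 35x^4 - 2x^3 + (27/4)x^2
E_{3} f = -3x^6 - 61x^5 - (1021/2)x^4 - (9015/4)x^3 - (22167/4)x^2 - (28809/4)x - 15471/4
(Δ + D + E_{3}) f = -3x^6 - 97x^5 - (1251/2)x^4 - (9551/4)x^3 - (22585/4)x^2 - (14501/2)x - 3876
Δ (Δ + D + E_{3}) f = -18x^5 - 530x^4 - 3532x^3 - (47725/4)x^2 - (85843/4)x - 16010
∇ Δ (Δ + D + E_{3}) f = -90x^4 - 1940x^3 - 7596x^2 - (30593/2)x - 25099/2
D (Δ + D + E_{3}) f = -18x^5 - 485x^4 - 2502x^3 - (28653/4)x^2 - (22585/2)x - 14501/2
∇ D (Δ + D + E_{3}) f = -90x^4 - 1760x^3 - 4776x^2 - (17341/2)x - 24657/4
Δ (Δ + D + E_{3}) f = -18x^5 - 530x^4 - 3532x^3 - (47725/4)x^2 - (85843/4)x - 16010
(∇ ∘ Δ + ∇ ∘ D + Δ) (Δ + D + E_{3}) f = -18x^5 - 710x^4 - 7232x^3 - (97213/4)x^2 - (181711/4)x - 138895/4

the image equals g(x) = -18x^5 - 710x^4 - 7232x^3 - (97213/4)x^2 - (181711/4)x - 138895/4


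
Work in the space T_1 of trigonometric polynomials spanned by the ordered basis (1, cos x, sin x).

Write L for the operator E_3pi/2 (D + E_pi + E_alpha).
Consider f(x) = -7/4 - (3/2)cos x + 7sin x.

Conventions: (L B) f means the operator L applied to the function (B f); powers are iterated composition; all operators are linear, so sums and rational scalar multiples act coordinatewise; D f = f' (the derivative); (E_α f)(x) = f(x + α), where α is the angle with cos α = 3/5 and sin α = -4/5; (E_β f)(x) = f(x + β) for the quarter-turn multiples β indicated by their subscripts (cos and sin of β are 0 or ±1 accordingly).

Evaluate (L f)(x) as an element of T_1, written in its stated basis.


D f = 7cos x + (3/2)sin x
E_pi f = -7/4 + (3/2)cos x - 7sin x
E_alpha f = -7/4 - (13/2)cos x + 3sin x
(D + E_pi + E_alpha) f = -7/2 + 2cos x - (5/2)sin x
E_3pi/2 (D + E_pi + E_alpha) f = -7/2 + (5/2)cos x + 2sin x

g(x) = -7/2 + (5/2)cos x + 2sin x


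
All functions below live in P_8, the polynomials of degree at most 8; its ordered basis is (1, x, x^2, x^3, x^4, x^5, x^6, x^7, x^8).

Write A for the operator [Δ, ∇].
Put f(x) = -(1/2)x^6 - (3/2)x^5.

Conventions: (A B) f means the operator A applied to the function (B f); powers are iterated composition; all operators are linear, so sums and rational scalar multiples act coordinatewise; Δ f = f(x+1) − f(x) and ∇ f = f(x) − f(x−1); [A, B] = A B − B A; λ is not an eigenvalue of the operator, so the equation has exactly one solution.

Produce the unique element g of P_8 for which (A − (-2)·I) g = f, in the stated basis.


write g with unknown coordinates in the stated basis and equate coefficients in (A − (-2)·I) g = f
solving from the highest basis element down gives g = -(1/4)x^6 - (3/4)x^5
check: A g = 0
so A g − (-2)·g = -(1/2)x^6 - (3/2)x^5 = f ✓

the result is g(x) = -(1/4)x^6 - (3/4)x^5


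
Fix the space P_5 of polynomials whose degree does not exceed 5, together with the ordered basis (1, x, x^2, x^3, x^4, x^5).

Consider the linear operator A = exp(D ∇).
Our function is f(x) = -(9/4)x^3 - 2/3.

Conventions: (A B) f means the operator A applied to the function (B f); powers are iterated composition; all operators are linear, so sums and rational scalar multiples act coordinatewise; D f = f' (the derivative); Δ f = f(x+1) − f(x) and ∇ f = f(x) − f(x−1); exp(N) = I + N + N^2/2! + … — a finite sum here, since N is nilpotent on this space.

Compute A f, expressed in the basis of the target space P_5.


the image equals g(x) = -(9/4)x^3 - (27/2)x + 73/12

order-1 term: -(27/2)x + 27/4
the series for exp(D ∇) f terminates at order 1
exp(D ∇) f = -(9/4)x^3 - (27/2)x + 73/12


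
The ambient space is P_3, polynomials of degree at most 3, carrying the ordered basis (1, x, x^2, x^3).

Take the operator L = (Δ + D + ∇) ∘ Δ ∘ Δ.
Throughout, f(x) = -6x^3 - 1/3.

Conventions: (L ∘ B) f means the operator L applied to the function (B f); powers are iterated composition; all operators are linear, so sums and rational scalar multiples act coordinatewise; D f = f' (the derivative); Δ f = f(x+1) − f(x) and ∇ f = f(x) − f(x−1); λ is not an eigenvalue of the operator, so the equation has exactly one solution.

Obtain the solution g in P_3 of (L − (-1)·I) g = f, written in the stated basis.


write g with unknown coordinates in the stated basis and equate coefficients in (L − (-1)·I) g = f
solving from the highest basis element down gives g = -6x^3 + 323/3
check: L g = -108
so L g − (-1)·g = -6x^3 - 1/3 = f ✓

g(x) = -6x^3 + 323/3


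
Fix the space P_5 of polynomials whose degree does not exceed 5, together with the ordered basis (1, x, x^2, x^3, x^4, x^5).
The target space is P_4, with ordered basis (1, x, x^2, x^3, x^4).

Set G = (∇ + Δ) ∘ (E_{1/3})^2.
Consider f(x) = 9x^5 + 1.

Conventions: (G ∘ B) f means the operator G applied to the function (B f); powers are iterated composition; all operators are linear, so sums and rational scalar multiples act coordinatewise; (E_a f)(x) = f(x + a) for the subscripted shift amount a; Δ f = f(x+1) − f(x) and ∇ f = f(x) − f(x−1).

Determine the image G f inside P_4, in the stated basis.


g(x) = 90x^4 + 240x^3 + 420x^2 + (1040/3)x + 1042/9

E_{1/3} f = 9x^5 + 15x^4 + 10x^3 + (10/3)x^2 + (5/9)x + 28/27
E_{1/3} E_{1/3} f = 9x^5 + 30x^4 + 40x^3 + (80/3)x^2 + (80/9)x + 59/27
∇ (E_{1/3})^2 f = 45x^4 + 30x^3 + 30x^2 + (25/3)x + 11/9
Δ (E_{1/3})^2 f = 45x^4 + 210x^3 + 390x^2 + (1015/3)x + 1031/9
(∇ + Δ) (E_{1/3})^2 f = 90x^4 + 240x^3 + 420x^2 + (1040/3)x + 1042/9


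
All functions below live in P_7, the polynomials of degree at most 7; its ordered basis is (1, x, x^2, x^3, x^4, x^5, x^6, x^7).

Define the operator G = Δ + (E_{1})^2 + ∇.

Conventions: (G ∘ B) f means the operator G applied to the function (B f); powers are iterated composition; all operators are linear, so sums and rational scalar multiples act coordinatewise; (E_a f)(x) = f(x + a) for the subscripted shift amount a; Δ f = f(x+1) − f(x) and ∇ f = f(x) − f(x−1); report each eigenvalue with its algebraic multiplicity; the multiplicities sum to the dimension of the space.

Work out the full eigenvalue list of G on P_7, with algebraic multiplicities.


image of 1: 1
image of x: x + 4
image of x^2: x^2 + 8x + 4
image of x^3: x^3 + 12x^2 + 12x + 10
image of x^4: x^4 + 16x^3 + 24x^2 + 40x + 16
image of x^5: x^5 + 20x^4 + 40x^3 + 100x^2 + 80x + 34
image of x^6: x^6 + 24x^5 + 60x^4 + 200x^3 + 240x^2 + 204x + 64
image of x^7: x^7 + 28x^6 + 84x^5 + 350x^4 + 560x^3 + 714x^2 + 448x + 130
the matrix is upper triangular; its diagonal is (1, 1, 1, 1, 1, 1, 1, 1)
for a triangular matrix the eigenvalues are the diagonal entries, with algebraic multiplicity their repetition count

λ = 1 (multiplicity 8)


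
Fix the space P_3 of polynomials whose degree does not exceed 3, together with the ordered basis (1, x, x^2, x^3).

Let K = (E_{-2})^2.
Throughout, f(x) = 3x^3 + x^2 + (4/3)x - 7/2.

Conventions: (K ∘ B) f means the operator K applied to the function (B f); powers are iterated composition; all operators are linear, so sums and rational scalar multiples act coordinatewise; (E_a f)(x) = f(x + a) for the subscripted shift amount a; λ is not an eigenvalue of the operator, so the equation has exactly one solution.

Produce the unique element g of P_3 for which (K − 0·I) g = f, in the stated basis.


the image equals g(x) = 3x^3 + 37x^2 + (460/3)x + 1259/6

write g with unknown coordinates in the stated basis and equate coefficients in (K − 0·I) g = f
solving from the highest basis element down gives g = 3x^3 + 37x^2 + (460/3)x + 1259/6
check: K g = 3x^3 + x^2 + (4/3)x - 7/2
so K g − 0·g = 3x^3 + x^2 + (4/3)x - 7/2 = f ✓


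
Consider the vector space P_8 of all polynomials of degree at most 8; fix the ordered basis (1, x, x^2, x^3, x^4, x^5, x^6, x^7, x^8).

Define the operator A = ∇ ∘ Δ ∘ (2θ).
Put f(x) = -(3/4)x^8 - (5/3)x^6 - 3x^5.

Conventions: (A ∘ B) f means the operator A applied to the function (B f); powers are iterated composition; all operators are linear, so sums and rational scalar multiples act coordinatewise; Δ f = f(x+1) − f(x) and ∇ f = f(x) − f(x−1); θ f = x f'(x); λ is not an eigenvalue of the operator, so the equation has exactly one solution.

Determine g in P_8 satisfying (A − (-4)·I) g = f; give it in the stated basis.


the image equals g(x) = -(3/16)x^8 + (499/12)x^6 - (3/4)x^5 - (7275/2)x^4 + (75/2)x^3 + (167199/2)x^2 - (1275/4)x - 152897

write g with unknown coordinates in the stated basis and equate coefficients in (A − (-4)·I) g = f
solving from the highest basis element down gives g = -(3/16)x^8 + (499/12)x^6 - (3/4)x^5 - (7275/2)x^4 + (75/2)x^3 + (167199/2)x^2 - (1275/4)x - 152897
check: A g = -168x^6 + 14550x^4 - 150x^3 - 334398x^2 + 1275x + 611588
so A g − (-4)·g = -(3/4)x^8 - (5/3)x^6 - 3x^5 = f ✓


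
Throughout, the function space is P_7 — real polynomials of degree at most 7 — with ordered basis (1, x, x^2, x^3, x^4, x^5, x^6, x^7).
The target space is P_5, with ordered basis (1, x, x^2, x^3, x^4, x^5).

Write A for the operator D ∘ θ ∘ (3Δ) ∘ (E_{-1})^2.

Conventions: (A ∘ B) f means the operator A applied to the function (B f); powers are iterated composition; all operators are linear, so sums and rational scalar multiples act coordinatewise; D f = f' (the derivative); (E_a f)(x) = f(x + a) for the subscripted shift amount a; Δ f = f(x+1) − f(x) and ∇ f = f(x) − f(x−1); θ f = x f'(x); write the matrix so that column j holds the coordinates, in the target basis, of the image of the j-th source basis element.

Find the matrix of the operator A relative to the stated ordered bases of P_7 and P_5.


the matrix is [[0, 0, 6, -27, 84, -225, 558, -1323]; [0, 0, 0, 36, -216, 840, -2700, 7812]; [0, 0, 0, 0, 108, -810, 3780, -14175]; [0, 0, 0, 0, 0, 240, -2160, 11760]; [0, 0, 0, 0, 0, 0, 450, -4725]; [0, 0, 0, 0, 0, 0, 0, 756]] (rows listed top to bottom)

image of 1: 0
image of x: 0
image of x^2: 6
image of x^3: 36x - 27
image of x^4: 108x^2 - 216x + 84
image of x^5: 240x^3 - 810x^2 + 840x - 225
image of x^6: 450x^4 - 2160x^3 + 3780x^2 - 2700x + 558
image of x^7: 756x^5 - 4725x^4 + 11760x^3 - 14175x^2 + 7812x - 1323
each image's coordinates form column j of the matrix


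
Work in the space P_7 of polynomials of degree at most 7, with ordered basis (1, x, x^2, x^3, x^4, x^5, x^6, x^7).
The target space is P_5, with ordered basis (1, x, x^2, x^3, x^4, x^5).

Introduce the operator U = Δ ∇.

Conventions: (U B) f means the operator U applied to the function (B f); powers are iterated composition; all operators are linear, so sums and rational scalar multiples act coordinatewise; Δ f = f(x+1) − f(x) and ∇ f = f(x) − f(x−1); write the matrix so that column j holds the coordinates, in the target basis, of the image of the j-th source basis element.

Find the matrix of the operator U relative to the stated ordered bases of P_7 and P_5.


image of 1: 0
image of x: 0
image of x^2: 2
image of x^3: 6x
image of x^4: 12x^2 + 2
image of x^5: 20x^3 + 10x
image of x^6: 30x^4 + 30x^2 + 2
image of x^7: 42x^5 + 70x^3 + 14x
each image's coordinates form column j of the matrix

the matrix is [[0, 0, 2, 0, 2, 0, 2, 0]; [0, 0, 0, 6, 0, 10, 0, 14]; [0, 0, 0, 0, 12, 0, 30, 0]; [0, 0, 0, 0, 0, 20, 0, 70]; [0, 0, 0, 0, 0, 0, 30, 0]; [0, 0, 0, 0, 0, 0, 0, 42]] (rows listed top to bottom)


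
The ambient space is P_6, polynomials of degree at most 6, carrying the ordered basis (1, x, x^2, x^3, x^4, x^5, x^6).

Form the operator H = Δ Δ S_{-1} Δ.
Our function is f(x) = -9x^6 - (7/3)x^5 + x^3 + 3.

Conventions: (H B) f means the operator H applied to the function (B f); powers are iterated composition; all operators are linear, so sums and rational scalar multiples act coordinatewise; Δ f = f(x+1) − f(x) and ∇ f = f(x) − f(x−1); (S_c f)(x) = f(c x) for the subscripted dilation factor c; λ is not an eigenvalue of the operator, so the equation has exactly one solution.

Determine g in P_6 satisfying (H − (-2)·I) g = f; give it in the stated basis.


g(x) = -(9/2)x^6 - (7/6)x^5 - (539/2)x^3 - 370x^2 - 370x + 1385/2

write g with unknown coordinates in the stated basis and equate coefficients in (H − (-2)·I) g = f
solving from the highest basis element down gives g = -(9/2)x^6 - (7/6)x^5 - (539/2)x^3 - 370x^2 - 370x + 1385/2
check: H g = 540x^3 + 740x^2 + 740x - 1382
so H g − (-2)·g = -9x^6 - (7/3)x^5 + x^3 + 3 = f ✓


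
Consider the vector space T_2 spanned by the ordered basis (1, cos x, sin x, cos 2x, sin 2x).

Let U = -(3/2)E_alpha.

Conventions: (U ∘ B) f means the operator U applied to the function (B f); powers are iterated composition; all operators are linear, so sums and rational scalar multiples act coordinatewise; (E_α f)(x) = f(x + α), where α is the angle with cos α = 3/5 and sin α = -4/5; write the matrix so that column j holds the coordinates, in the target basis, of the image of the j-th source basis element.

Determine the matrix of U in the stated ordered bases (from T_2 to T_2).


the matrix is [[-3/2, 0, 0, 0, 0]; [0, -9/10, 6/5, 0, 0]; [0, -6/5, -9/10, 0, 0]; [0, 0, 0, 21/50, 36/25]; [0, 0, 0, -36/25, 21/50]] (rows listed top to bottom)

image of 1: -3/2
image of cos x: -(9/10)cos x - (6/5)sin x
image of sin x: (6/5)cos x - (9/10)sin x
image of cos 2x: (21/50)cos 2x - (36/25)sin 2x
image of sin 2x: (36/25)cos 2x + (21/50)sin 2x
each image's coordinates form column j of the matrix


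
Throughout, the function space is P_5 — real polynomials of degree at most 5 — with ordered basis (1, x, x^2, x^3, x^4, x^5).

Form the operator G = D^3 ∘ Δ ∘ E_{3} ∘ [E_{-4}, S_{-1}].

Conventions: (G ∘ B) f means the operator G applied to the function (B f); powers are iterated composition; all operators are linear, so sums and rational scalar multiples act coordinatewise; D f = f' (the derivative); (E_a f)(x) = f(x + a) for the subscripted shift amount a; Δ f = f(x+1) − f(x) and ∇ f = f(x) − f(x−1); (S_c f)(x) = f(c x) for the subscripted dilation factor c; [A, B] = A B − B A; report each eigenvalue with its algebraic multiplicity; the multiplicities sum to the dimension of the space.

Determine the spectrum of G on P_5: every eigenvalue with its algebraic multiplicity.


image of 1: 0
image of x: 0
image of x^2: 0
image of x^3: 0
image of x^4: 0
image of x^5: 960
the matrix is upper triangular; its diagonal is (0, 0, 0, 0, 0, 0)
for a triangular matrix the eigenvalues are the diagonal entries, with algebraic multiplicity their repetition count

λ = 0 (multiplicity 6)


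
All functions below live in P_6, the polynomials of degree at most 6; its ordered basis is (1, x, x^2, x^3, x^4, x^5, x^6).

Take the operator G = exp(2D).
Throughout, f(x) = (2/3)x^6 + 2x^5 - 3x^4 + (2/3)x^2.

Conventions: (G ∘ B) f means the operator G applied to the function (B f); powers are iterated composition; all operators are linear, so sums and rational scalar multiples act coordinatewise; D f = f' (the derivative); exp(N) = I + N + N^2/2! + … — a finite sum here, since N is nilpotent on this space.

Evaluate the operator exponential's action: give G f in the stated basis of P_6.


order-1 term: 8x^5 + 20x^4 - 24x^3 + (8/3)x
order-2 term: 40x^4 + 80x^3 - 72x^2 + 8/3
order-3 term: (320/3)x^3 + 160x^2 - 96x
order-4 term: 160x^2 + 160x - 48
order-5 term: 128x + 64
order-6 term: 128/3
the series for exp(2D) f terminates at order 6
exp(2D) f = (2/3)x^6 + 10x^5 + 57x^4 + (488/3)x^3 + (746/3)x^2 + (584/3)x + 184/3

the image equals g(x) = (2/3)x^6 + 10x^5 + 57x^4 + (488/3)x^3 + (746/3)x^2 + (584/3)x + 184/3


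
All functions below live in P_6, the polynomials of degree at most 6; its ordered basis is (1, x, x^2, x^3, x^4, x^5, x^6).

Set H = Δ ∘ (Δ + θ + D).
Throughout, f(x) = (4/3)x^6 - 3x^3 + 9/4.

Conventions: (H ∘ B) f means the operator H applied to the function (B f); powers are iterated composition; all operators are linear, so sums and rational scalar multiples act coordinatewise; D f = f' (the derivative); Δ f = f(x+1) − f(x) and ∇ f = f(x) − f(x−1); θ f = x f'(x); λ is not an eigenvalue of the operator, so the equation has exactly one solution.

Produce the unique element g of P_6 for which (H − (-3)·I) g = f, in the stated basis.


write g with unknown coordinates in the stated basis and equate coefficients in (H − (-3)·I) g = f
solving from the highest basis element down gives g = (4/9)x^6 - (16/3)x^5 + (200/9)x^4 - (107/27)x^3 - (1333/9)x^2 + (217/27)x + 67175/324
check: H g = 16x^5 - (200/3)x^4 + (80/9)x^3 + (1333/3)x^2 - (217/9)x - 16733/27
so H g − (-3)·g = (4/3)x^6 - 3x^3 + 9/4 = f ✓

the image equals g(x) = (4/9)x^6 - (16/3)x^5 + (200/9)x^4 - (107/27)x^3 - (1333/9)x^2 + (217/27)x + 67175/324


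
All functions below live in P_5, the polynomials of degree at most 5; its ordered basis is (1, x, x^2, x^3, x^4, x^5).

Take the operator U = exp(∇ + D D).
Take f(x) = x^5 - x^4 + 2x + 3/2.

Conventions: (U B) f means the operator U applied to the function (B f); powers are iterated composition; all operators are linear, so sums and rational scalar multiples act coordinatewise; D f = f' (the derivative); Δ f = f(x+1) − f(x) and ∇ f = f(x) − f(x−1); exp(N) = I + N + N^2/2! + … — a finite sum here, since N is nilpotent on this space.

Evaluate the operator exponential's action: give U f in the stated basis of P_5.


order-1 term: 5x^4 + 6x^3 + 4x^2 - 9x + 4
order-2 term: 10x^3 + 24x^2 + 23x - 2
order-3 term: 10x^2 + 26x + 19
order-4 term: 5x + 9
order-5 term: 1
the series for exp(∇ + D D) f terminates at order 5
exp(∇ + D D) f = x^5 + 4x^4 + 16x^3 + 38x^2 + 47x + 65/2

g(x) = x^5 + 4x^4 + 16x^3 + 38x^2 + 47x + 65/2


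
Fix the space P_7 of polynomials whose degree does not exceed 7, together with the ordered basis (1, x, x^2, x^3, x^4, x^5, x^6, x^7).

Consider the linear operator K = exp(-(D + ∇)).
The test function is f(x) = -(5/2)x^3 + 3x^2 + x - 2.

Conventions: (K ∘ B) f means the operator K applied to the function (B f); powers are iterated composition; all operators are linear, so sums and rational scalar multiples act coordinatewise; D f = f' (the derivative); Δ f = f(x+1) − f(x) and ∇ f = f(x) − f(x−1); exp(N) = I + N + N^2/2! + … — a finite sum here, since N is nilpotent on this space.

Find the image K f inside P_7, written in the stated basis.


order-1 term: 15x^2 - (39/2)x + 7/2
order-2 term: -30x + 27
order-3 term: 20
the series for exp(-(D + ∇)) f terminates at order 3
exp(-(D + ∇)) f = -(5/2)x^3 + 18x^2 - (97/2)x + 97/2

the result is g(x) = -(5/2)x^3 + 18x^2 - (97/2)x + 97/2


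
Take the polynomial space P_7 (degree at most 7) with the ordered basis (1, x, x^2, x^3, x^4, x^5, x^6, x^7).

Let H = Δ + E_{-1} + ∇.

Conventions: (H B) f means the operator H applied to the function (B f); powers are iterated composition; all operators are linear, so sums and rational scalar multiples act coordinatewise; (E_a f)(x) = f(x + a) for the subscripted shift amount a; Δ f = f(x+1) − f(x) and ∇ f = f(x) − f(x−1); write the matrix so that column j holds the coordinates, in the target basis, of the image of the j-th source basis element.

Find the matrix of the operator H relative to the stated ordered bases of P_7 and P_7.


image of 1: 1
image of x: x + 1
image of x^2: x^2 + 2x + 1
image of x^3: x^3 + 3x^2 + 3x + 1
image of x^4: x^4 + 4x^3 + 6x^2 + 4x + 1
image of x^5: x^5 + 5x^4 + 10x^3 + 10x^2 + 5x + 1
image of x^6: x^6 + 6x^5 + 15x^4 + 20x^3 + 15x^2 + 6x + 1
image of x^7: x^7 + 7x^6 + 21x^5 + 35x^4 + 35x^3 + 21x^2 + 7x + 1
each image's coordinates form column j of the matrix

the matrix is [[1, 1, 1, 1, 1, 1, 1, 1]; [0, 1, 2, 3, 4, 5, 6, 7]; [0, 0, 1, 3, 6, 10, 15, 21]; [0, 0, 0, 1, 4, 10, 20, 35]; [0, 0, 0, 0, 1, 5, 15, 35]; [0, 0, 0, 0, 0, 1, 6, 21]; [0, 0, 0, 0, 0, 0, 1, 7]; [0, 0, 0, 0, 0, 0, 0, 1]] (rows listed top to bottom)


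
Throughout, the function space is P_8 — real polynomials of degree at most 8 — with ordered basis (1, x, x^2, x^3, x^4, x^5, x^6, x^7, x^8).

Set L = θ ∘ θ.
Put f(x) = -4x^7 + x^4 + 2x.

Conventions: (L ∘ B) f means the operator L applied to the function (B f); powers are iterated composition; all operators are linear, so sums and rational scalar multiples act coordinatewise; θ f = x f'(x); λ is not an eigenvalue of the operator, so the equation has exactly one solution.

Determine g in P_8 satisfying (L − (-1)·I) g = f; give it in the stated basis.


the result is g(x) = -(2/25)x^7 + (1/17)x^4 + x

write g with unknown coordinates in the stated basis and equate coefficients in (L − (-1)·I) g = f
solving from the highest basis element down gives g = -(2/25)x^7 + (1/17)x^4 + x
check: L g = -(98/25)x^7 + (16/17)x^4 + x
so L g − (-1)·g = -4x^7 + x^4 + 2x = f ✓


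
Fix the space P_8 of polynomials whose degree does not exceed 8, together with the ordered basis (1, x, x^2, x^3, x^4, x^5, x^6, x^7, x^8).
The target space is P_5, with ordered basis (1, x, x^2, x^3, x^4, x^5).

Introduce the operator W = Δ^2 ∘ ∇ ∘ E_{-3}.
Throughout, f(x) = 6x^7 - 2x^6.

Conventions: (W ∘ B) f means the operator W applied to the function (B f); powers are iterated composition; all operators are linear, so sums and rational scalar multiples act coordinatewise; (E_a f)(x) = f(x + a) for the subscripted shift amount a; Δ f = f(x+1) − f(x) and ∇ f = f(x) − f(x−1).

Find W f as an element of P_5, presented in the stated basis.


E_{-3} f = 6x^7 - 128x^6 + 1170x^5 - 5940x^4 + 18090x^3 - 33048x^2 + 33534x - 14580
∇ E_{-3} f = 42x^6 - 894x^5 + 7980x^4 - 38230x^3 + 103656x^2 - 150786x + 91916
Δ ∇ E_{-3} f = 252x^5 - 3840x^4 + 23820x^3 - 75120x^2 + 120324x - 78232
Δ Δ ∇ E_{-3} f = 1260x^4 - 12840x^3 + 50940x^2 - 92880x + 65436

the result is g(x) = 1260x^4 - 12840x^3 + 50940x^2 - 92880x + 65436


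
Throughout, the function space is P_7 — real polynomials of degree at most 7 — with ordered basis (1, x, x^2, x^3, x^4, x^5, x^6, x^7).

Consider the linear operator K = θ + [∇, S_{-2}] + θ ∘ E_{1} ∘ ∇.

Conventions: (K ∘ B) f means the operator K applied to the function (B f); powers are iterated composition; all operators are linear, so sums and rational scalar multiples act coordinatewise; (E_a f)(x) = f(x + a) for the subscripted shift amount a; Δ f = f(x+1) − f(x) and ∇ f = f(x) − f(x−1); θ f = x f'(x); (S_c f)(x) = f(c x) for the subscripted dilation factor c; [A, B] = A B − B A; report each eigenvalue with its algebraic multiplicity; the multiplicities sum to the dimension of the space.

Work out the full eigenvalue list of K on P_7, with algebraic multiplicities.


image of 1: 0
image of x: x - 3
image of x^2: 2x^2 + 14x - 3
image of x^3: 3x^3 - 30x^2 + 21x - 9
image of x^4: 4x^4 + 108x^3 - 60x^2 + 76x - 15
image of x^5: 5x^5 - 220x^4 + 270x^3 - 340x^2 + 155x - 33
image of x^6: 6x^6 + 606x^5 - 660x^4 + 1500x^3 - 870x^2 + 402x - 63
image of x^7: 7x^7 - 1302x^6 + 2121x^5 - 4900x^4 + 4305x^3 - 2730x^2 + 889x - 129
the matrix is upper triangular; its diagonal is (0, 1, 2, 3, 4, 5, 6, 7)
for a triangular matrix the eigenvalues are the diagonal entries, with algebraic multiplicity their repetition count

λ = 0 (multiplicity 1), λ = 1 (multiplicity 1), λ = 2 (multiplicity 1), λ = 3 (multiplicity 1), λ = 4 (multiplicity 1), λ = 5 (multiplicity 1), λ = 6 (multiplicity 1), λ = 7 (multiplicity 1)


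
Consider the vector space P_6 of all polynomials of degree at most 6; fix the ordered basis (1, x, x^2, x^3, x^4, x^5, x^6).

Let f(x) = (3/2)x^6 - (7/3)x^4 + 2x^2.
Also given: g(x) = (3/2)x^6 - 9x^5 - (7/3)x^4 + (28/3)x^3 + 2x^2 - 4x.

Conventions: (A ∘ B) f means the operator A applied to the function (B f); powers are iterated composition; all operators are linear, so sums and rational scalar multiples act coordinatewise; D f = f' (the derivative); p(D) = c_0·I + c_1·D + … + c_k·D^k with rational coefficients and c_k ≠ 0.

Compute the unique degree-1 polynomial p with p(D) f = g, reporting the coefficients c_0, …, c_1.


p(D) = I − D, i.e. c_0 = 1, c_1 = -1

D^0 f = (3/2)x^6 - (7/3)x^4 + 2x^2
D^1 f = 9x^5 - (28/3)x^3 + 4x
matching coefficients of g against c_0 f + c_1 Df + … from the top degree down determines the c_i
solution: c_0 = 1, c_1 = -1


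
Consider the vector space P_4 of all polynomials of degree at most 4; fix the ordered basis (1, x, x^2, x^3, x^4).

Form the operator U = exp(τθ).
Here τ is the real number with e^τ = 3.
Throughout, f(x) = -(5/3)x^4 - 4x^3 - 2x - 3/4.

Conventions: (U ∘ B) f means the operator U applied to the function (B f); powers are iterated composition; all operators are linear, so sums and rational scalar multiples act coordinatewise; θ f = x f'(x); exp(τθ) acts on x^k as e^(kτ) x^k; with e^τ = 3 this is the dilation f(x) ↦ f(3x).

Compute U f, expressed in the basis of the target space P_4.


exp(τθ) x^k = e^(kτ) x^k; with e^τ = 3 this sends x^k to 3^k x^k
x ↦ 3 x
x^3 ↦ 27 x^3
x^4 ↦ 81 x^4
applying this coordinatewise to f: exp(τθ) f = -135x^4 - 108x^3 - 6x - 3/4

g(x) = -135x^4 - 108x^3 - 6x - 3/4


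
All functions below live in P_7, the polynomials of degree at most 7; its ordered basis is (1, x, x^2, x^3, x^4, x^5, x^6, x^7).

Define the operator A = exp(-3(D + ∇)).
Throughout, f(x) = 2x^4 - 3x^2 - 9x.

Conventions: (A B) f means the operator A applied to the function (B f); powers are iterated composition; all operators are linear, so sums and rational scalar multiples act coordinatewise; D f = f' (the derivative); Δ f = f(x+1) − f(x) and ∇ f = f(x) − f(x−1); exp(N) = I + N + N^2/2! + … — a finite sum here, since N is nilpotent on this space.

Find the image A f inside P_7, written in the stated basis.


the result is g(x) = 2x^4 - 48x^3 + 465x^2 - 2157x + 4029

order-1 term: -48x^3 + 36x^2 + 12x + 51
order-2 term: 432x^2 - 432x + 90
order-3 term: -1728x + 1296
order-4 term: 2592
the series for exp(-3(D + ∇)) f terminates at order 4
exp(-3(D + ∇)) f = 2x^4 - 48x^3 + 465x^2 - 2157x + 4029


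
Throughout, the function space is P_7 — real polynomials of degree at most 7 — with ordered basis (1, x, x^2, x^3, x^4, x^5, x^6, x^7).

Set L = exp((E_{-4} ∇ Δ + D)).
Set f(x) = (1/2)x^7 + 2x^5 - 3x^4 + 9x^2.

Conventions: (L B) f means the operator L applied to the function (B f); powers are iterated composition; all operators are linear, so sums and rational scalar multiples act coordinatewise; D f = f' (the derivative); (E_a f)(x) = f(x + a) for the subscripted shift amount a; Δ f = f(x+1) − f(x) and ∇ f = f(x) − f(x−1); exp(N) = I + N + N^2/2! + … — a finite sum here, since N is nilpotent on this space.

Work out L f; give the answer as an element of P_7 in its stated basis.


the image equals g(x) = (1/2)x^7 + (7/2)x^6 + (67/2)x^5 - (581/2)x^4 + (4401/2)x^3 - (21539/2)x^2 + (84825/2)x - 173017/2

order-1 term: (7/2)x^6 + 21x^5 - 410x^4 + 3423x^3 - 14376x^2 + 30813x - 26976
order-2 term: (21/2)x^5 + 105x^4 - 1450x^3 + 5247x^2 + 11898x - 79392
order-3 term: (35/2)x^4 + 210x^3 - 1870x^2 + 633x + 21234
order-4 term: (35/2)x^3 + 210x^2 - 1040x - 1188
order-5 term: (21/2)x^2 + 105x - 208
order-6 term: (7/2)x + 21
order-7 term: 1/2
the series for exp((E_{-4} ∇ Δ + D)) f terminates at order 7
exp((E_{-4} ∇ Δ + D)) f = (1/2)x^7 + (7/2)x^6 + (67/2)x^5 - (581/2)x^4 + (4401/2)x^3 - (21539/2)x^2 + (84825/2)x - 173017/2


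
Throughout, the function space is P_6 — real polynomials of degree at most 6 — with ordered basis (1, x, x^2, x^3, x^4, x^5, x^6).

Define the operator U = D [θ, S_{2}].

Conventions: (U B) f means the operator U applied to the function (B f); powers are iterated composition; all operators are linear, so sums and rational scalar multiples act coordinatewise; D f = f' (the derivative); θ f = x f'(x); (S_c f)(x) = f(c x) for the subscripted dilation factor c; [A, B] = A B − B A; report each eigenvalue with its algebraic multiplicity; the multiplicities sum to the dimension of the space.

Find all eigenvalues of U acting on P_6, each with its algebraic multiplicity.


λ = 0 (multiplicity 7)

image of 1: 0
image of x: 0
image of x^2: 0
image of x^3: 0
image of x^4: 0
image of x^5: 0
image of x^6: 0
the matrix is upper triangular; its diagonal is (0, 0, 0, 0, 0, 0, 0)
for a triangular matrix the eigenvalues are the diagonal entries, with algebraic multiplicity their repetition count


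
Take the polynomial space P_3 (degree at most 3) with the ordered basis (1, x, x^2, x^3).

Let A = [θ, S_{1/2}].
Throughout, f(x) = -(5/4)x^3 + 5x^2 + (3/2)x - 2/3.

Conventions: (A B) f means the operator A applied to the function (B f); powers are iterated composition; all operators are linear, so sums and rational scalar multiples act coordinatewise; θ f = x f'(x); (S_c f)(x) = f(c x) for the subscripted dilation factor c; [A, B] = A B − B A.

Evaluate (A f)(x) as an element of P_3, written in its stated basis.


S_{1/2} f = -(5/32)x^3 + (5/4)x^2 + (3/4)x - 2/3
θ S_{1/2} f = -(15/32)x^3 + (5/2)x^2 + (3/4)x
θ f = -(15/4)x^3 + 10x^2 + (3/2)x
S_{1/2} θ f = -(15/32)x^3 + (5/2)x^2 + (3/4)x
[θ, S_{1/2}] f = 0

the result is g(x) = 0


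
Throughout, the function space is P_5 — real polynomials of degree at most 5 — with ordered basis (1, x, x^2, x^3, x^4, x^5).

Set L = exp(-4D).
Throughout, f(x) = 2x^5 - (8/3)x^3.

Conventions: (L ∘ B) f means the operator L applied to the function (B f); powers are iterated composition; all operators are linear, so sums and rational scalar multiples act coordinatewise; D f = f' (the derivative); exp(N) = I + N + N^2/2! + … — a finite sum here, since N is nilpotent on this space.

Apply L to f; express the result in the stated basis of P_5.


order-1 term: -40x^4 + 32x^2
order-2 term: 320x^3 - 128x
order-3 term: -1280x^2 + 512/3
order-4 term: 2560x
order-5 term: -2048
the series for exp(-4D) f terminates at order 5
exp(-4D) f = 2x^5 - 40x^4 + (952/3)x^3 - 1248x^2 + 2432x - 5632/3

the image equals g(x) = 2x^5 - 40x^4 + (952/3)x^3 - 1248x^2 + 2432x - 5632/3


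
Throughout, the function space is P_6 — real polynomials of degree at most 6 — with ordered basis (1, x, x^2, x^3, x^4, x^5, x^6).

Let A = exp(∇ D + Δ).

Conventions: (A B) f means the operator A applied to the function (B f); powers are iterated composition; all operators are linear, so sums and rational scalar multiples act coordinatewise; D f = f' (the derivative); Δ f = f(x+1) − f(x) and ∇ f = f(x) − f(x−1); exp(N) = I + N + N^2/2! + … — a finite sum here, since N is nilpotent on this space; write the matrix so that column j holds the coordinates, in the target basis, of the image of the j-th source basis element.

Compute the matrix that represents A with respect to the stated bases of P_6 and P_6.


image of 1: 1
image of x: x + 1
image of x^2: x^2 + 2x + 4
image of x^3: x^3 + 3x^2 + 12x + 8
image of x^4: x^4 + 4x^3 + 24x^2 + 32x + 43
image of x^5: x^5 + 5x^4 + 40x^3 + 80x^2 + 215x + 107
image of x^6: x^6 + 6x^5 + 60x^4 + 160x^3 + 645x^2 + 642x + 779
each image's coordinates form column j of the matrix

the matrix is [[1, 1, 4, 8, 43, 107, 779]; [0, 1, 2, 12, 32, 215, 642]; [0, 0, 1, 3, 24, 80, 645]; [0, 0, 0, 1, 4, 40, 160]; [0, 0, 0, 0, 1, 5, 60]; [0, 0, 0, 0, 0, 1, 6]; [0, 0, 0, 0, 0, 0, 1]] (rows listed top to bottom)


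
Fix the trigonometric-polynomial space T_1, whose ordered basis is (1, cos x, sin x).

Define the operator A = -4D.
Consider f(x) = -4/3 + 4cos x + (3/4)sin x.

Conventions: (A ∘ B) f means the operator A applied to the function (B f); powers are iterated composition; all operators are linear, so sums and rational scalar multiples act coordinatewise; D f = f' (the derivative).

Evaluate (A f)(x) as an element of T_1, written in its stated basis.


the image equals g(x) = -3cos x + 16sin x

D f = (3/4)cos x - 4sin x
(-4D) f = -3cos x + 16sin x


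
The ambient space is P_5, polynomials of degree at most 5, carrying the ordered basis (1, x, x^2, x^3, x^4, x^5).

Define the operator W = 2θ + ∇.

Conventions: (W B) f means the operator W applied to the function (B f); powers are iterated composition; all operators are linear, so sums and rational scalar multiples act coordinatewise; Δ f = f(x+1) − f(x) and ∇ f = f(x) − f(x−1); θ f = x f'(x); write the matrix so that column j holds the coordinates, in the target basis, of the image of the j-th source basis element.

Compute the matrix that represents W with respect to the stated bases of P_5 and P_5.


image of 1: 0
image of x: 2x + 1
image of x^2: 4x^2 + 2x - 1
image of x^3: 6x^3 + 3x^2 - 3x + 1
image of x^4: 8x^4 + 4x^3 - 6x^2 + 4x - 1
image of x^5: 10x^5 + 5x^4 - 10x^3 + 10x^2 - 5x + 1
each image's coordinates form column j of the matrix

the matrix is [[0, 1, -1, 1, -1, 1]; [0, 2, 2, -3, 4, -5]; [0, 0, 4, 3, -6, 10]; [0, 0, 0, 6, 4, -10]; [0, 0, 0, 0, 8, 5]; [0, 0, 0, 0, 0, 10]] (rows listed top to bottom)


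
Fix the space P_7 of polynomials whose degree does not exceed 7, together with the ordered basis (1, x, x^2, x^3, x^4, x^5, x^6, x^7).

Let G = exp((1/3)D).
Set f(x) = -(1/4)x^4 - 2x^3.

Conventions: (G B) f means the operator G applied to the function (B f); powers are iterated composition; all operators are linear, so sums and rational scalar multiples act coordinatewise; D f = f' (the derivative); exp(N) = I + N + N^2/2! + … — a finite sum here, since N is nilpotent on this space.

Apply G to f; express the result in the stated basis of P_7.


the result is g(x) = -(1/4)x^4 - (7/3)x^3 - (13/6)x^2 - (19/27)x - 25/324

order-1 term: -(1/3)x^3 - 2x^2
order-2 term: -(1/6)x^2 - (2/3)x
order-3 term: -(1/27)x - 2/27
order-4 term: -1/324
the series for exp((1/3)D) f terminates at order 4
exp((1/3)D) f = -(1/4)x^4 - (7/3)x^3 - (13/6)x^2 - (19/27)x - 25/324
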